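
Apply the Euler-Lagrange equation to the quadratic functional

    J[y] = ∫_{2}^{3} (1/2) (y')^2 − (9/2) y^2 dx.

The Lagrangian is L = (1/2) (y')^2 − (9/2) y^2.
Compute ∂L/∂y = -9y, ∂L/∂y' = y'.
The Euler-Lagrange equation d/dx(∂L/∂y') − ∂L/∂y = 0 reduces to
    y'' + 9 y = 0.
Its general solution is
    y(x) = A sin(3x) + B cos(3x),
with A, B fixed by the endpoint conditions.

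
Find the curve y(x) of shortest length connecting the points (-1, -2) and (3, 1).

Arc-length functional: J[y] = ∫ sqrt(1 + (y')^2) dx.
Lagrangian L = sqrt(1 + (y')^2) has no explicit y dependence, so ∂L/∂y = 0 and the Euler-Lagrange equation gives
    d/dx( y' / sqrt(1 + (y')^2) ) = 0  ⇒  y' / sqrt(1 + (y')^2) = const.
Hence y' is constant, so y(x) is affine.
Fitting the endpoints (-1, -2) and (3, 1):
    slope m = (1 − (-2)) / (3 − (-1)) = 3/4,
    intercept c = (-2) − m·(-1) = -5/4.
Extremal: y(x) = (3/4) x - 5/4.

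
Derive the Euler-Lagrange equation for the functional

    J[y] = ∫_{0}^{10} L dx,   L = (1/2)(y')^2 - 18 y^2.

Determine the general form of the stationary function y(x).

The Lagrangian is L = (1/2)(y')^2 - 18 y^2.
∂L/∂y = -36y.
∂L/∂y' = y'.
The Euler-Lagrange equation d/dx(∂L/∂y') − ∂L/∂y = 0 becomes:
    y'' + 36 y = 0
General solution: y(x) = A sin(6x) + B cos(6x), where A and B are arbitrary constants fixed by the endpoint conditions.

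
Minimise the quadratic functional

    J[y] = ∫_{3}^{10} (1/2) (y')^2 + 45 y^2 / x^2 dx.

The Lagrangian is L = (1/2) (y')^2 + 45 y^2 / x^2.
Compute ∂L/∂y = 90y/x^2, ∂L/∂y' = y'.
The Euler-Lagrange equation d/dx(∂L/∂y') − ∂L/∂y = 0 reduces to
    y'' − 90/x^2 · y = 0  (x > 0).
Its general solution is
    y(x) = A x^10 + B x^(-9),
with A, B fixed by the endpoint conditions.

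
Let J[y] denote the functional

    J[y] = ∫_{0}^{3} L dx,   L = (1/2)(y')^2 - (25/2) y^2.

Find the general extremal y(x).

The Lagrangian is L = (1/2)(y')^2 - (25/2) y^2.
∂L/∂y = -25y.
∂L/∂y' = y'.
The Euler-Lagrange equation d/dx(∂L/∂y') − ∂L/∂y = 0 becomes:
    y'' + 25 y = 0
General solution: y(x) = A sin(5x) + B cos(5x), where A and B are arbitrary constants fixed by the endpoint conditions.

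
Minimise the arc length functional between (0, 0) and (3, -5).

Arc-length functional: J[y] = ∫ sqrt(1 + (y')^2) dx.
Lagrangian L = sqrt(1 + (y')^2) has no explicit y dependence, so ∂L/∂y = 0 and the Euler-Lagrange equation gives
    d/dx( y' / sqrt(1 + (y')^2) ) = 0  ⇒  y' / sqrt(1 + (y')^2) = const.
Hence y' is constant, so y(x) is affine.
Fitting the endpoints (0, 0) and (3, -5):
    slope m = ((-5) − 0) / (3 − 0) = -5/3,
    intercept c = 0 − m·0 = 0.
Extremal: y(x) = (-5/3) x.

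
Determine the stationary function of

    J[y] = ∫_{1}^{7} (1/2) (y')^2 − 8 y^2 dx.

The Lagrangian is L = (1/2) (y')^2 − 8 y^2.
Compute ∂L/∂y = -16y, ∂L/∂y' = y'.
The Euler-Lagrange equation d/dx(∂L/∂y') − ∂L/∂y = 0 reduces to
    y'' + 16 y = 0.
Its general solution is
    y(x) = A sin(4x) + B cos(4x),
with A, B fixed by the endpoint conditions.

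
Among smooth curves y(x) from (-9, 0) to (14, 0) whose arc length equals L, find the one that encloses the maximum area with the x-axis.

Set up the augmented Lagrangian using a multiplier λ for the length constraint:
    F(y, y') = y − λ sqrt(1 + y'^2).
F has no explicit x dependence, so the Beltrami identity yields a first integral
    F − y' ∂F/∂y' = C.
Compute ∂F/∂y' = −λ y' / sqrt(1 + y'^2). Then
    y − λ sqrt(1 + y'^2) + λ y'^2 / sqrt(1 + y'^2) = C
    ⇒  y − λ / sqrt(1 + y'^2) = C.
Solving for y' and integrating gives
    (x − a)^2 + (y − b)^2 = λ^2,
a circular arc of radius λ. The constants a, b are determined by the endpoint conditions y(-9) = y(14) = 0, and λ is fixed implicitly by the length constraint
    ∫_{-9}^{14} sqrt(1 + y'^2) dx = L.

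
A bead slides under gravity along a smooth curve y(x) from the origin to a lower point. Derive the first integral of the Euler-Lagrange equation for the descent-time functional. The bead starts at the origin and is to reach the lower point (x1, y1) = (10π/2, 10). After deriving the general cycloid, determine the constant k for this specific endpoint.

The Lagrangian L = sqrt((1 + y'^2) / y) has no explicit x dependence, so the Beltrami identity applies:
    L − y' ∂L/∂y' = C.
Compute ∂L/∂y' = y' / sqrt(y (1 + y'^2)).
Substitute:
    sqrt((1 + y'^2)/y) − y'·y' / sqrt(y (1 + y'^2))
    = (1 + y'^2) / sqrt(y (1 + y'^2)) − y'^2 / sqrt(y (1 + y'^2))
    = 1 / sqrt(y (1 + y'^2)) = C.
Squaring and rearranging gives the first integral
    y (1 + y'^2) = 1/C^2 =: k   (constant).
Solving this first-order ODE by the substitution
    y = (k/2)(1 − cos θ)
yields the cycloid parameterisation
    x(θ) = (k/2)(θ − sin θ),   y(θ) = (k/2)(1 − cos θ).
The constant k is fixed by the endpoint condition.
Now fit the given lower endpoint (x1, y1) = (10π/2, 10). At the bottom of the first arch (θ = π), the parametric equations give
    y(π) = (k/2)(1 − cos π) = k,
    x(π) = (k/2)(π − sin π) = kπ/2.
Matching y(π) = 10 gives k = 10, consistent with x(π) = 10π/2. Therefore the specific cycloid is
    x(θ) = (10/2)(θ − sin θ),   y(θ) = (10/2)(1 − cos θ).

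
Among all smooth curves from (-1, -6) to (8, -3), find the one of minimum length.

Arc-length functional: J[y] = ∫ sqrt(1 + (y')^2) dx.
Lagrangian L = sqrt(1 + (y')^2) has no explicit y dependence, so ∂L/∂y = 0 and the Euler-Lagrange equation gives
    d/dx( y' / sqrt(1 + (y')^2) ) = 0  ⇒  y' / sqrt(1 + (y')^2) = const.
Hence y' is constant, so y(x) is affine.
Fitting the endpoints (-1, -6) and (8, -3):
    slope m = ((-3) − (-6)) / (8 − (-1)) = 1/3,
    intercept c = (-6) − m·(-1) = -17/3.
Extremal: y(x) = (1/3) x - 17/3.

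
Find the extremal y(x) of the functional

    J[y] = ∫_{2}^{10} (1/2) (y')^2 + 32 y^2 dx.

The Lagrangian is L = (1/2) (y')^2 + 32 y^2.
Compute ∂L/∂y = 64y, ∂L/∂y' = y'.
The Euler-Lagrange equation d/dx(∂L/∂y') − ∂L/∂y = 0 reduces to
    y'' − 64 y = 0.
Its general solution is
    y(x) = A e^(8x) + B e^(−8x),
with A, B fixed by the endpoint conditions.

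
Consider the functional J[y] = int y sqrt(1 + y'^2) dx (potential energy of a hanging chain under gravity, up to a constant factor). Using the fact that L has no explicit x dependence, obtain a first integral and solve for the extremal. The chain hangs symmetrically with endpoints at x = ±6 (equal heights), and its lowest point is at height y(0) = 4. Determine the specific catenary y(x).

The Lagrangian L(y, y') = y sqrt(1 + y'^2) has no explicit x dependence, so the Beltrami identity applies:
    L − y' ∂L/∂y' = C.
Compute ∂L/∂y' = y · y' / sqrt(1 + y'^2). Then
    L − y' ∂L/∂y'
    = y sqrt(1 + y'^2) − y · y'^2 / sqrt(1 + y'^2)
    = y (1 + y'^2 − y'^2) / sqrt(1 + y'^2)
    = y / sqrt(1 + y'^2) = C.
Squaring gives y^2 = C^2 (1 + y'^2), i.e.
    y'^2 = y^2 / C^2 − 1.
Separating variables,
    dy / sqrt(y^2 − C^2) = dx / C,
and integrating gives arccosh(y / C) = (x − a)/C, so
    y(x) = C cosh((x − a)/C),
the catenary. The constants C and a are fixed by the two endpoint conditions (and, for the hanging-chain problem, the length constraint selects C).
Now fit the given data. The endpoints x = ±6 are symmetric at equal height, so the catenary is even about its minimum: a = 0 and y(x) = C cosh(x/C). The lowest point is y(0) = C cosh(0) = C, and we are told y(0) = 4, so C = 4. Therefore
    y(x) = 4 cosh(x/4),
and at the endpoints
    y(±6) = 4 cosh(6/4).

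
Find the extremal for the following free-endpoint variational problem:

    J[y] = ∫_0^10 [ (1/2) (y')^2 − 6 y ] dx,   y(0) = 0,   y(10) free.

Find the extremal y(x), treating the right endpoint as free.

The Lagrangian L = (1/2) (y')^2 − 6 y gives
    ∂L/∂y = −6,   ∂L/∂y' = y'.
Euler-Lagrange: d/dx(y') − (−6) = 0, i.e. y'' + 6 = 0, so
    y(x) = −(6/2) x^2 + C1 x + C2.
Fixed left endpoint y(0) = 0 ⇒ C2 = 0.
The right endpoint x = 10 is free, so the natural (transversality) condition is ∂L/∂y' |_{x=10} = 0, i.e. y'(10) = 0.
Compute y'(x) = −6 x + C1, so y'(10) = −60 + C1 = 0 ⇒ C1 = 60.
Therefore the extremal is
    y(x) = −3 x^2 + 60 x.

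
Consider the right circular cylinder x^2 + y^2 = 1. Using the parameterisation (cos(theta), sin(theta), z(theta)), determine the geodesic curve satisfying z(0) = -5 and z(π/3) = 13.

Parameterise the cylinder of radius R = 1 as
    r(θ) = (cos θ, sin θ, z(θ)).
The arc-length element is
    ds = sqrt(1 + (dz/dθ)^2) dθ,
so the Lagrangian is L = sqrt(1 + z'^2).
L depends on z' only, not on z or θ, so ∂L/∂z = 0 and
    ∂L/∂z' = z' / sqrt(1 + z'^2).
The Euler-Lagrange equation gives
    d/dθ( z' / sqrt(1 + z'^2) ) = 0,
so z' is constant. Integrating once:
    z(θ) = a θ + b,
a helix on the cylinder (a straight line when the cylinder is unrolled). The constants a, b are determined by the endpoint conditions.
With endpoint conditions z(0) = -5 and z(π/3) = 13: from z(0) = b we get b = -5, and a·π/3 + -5 = 13 gives a = 54/π, so
    z(θ) = (54/π) θ − 5.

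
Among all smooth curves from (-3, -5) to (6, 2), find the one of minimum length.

Arc-length functional: J[y] = ∫ sqrt(1 + (y')^2) dx.
Lagrangian L = sqrt(1 + (y')^2) has no explicit y dependence, so ∂L/∂y = 0 and the Euler-Lagrange equation gives
    d/dx( y' / sqrt(1 + (y')^2) ) = 0  ⇒  y' / sqrt(1 + (y')^2) = const.
Hence y' is constant, so y(x) is affine.
Fitting the endpoints (-3, -5) and (6, 2):
    slope m = (2 − (-5)) / (6 − (-3)) = 7/9,
    intercept c = (-5) − m·(-3) = -8/3.
Extremal: y(x) = (7/9) x - 8/3.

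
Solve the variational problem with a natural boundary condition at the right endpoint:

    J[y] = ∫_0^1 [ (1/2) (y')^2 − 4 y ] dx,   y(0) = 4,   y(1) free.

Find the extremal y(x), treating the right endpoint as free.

The Lagrangian L = (1/2) (y')^2 − 4 y gives
    ∂L/∂y = −4,   ∂L/∂y' = y'.
Euler-Lagrange: d/dx(y') − (−4) = 0, i.e. y'' + 4 = 0, so
    y(x) = −(4/2) x^2 + C1 x + C2.
Fixed left endpoint y(0) = 4 ⇒ C2 = 4.
The right endpoint x = 1 is free, so the natural (transversality) condition is ∂L/∂y' |_{x=1} = 0, i.e. y'(1) = 0.
Compute y'(x) = −4 x + C1, so y'(1) = −4 + C1 = 0 ⇒ C1 = 4.
Therefore the extremal is
    y(x) = −2 x^2 + 4 x + 4.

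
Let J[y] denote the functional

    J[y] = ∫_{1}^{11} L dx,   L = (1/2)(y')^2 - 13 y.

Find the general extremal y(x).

The Lagrangian is L = (1/2)(y')^2 - 13 y.
∂L/∂y = -13.
∂L/∂y' = y'.
The Euler-Lagrange equation d/dx(∂L/∂y') − ∂L/∂y = 0 becomes:
    y'' + 13 = 0
General solution: y(x) = -(13/2) x^2 + A x + B, where A and B are arbitrary constants fixed by the endpoint conditions.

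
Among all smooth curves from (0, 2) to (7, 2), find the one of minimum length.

Arc-length functional: J[y] = ∫ sqrt(1 + (y')^2) dx.
Lagrangian L = sqrt(1 + (y')^2) has no explicit y dependence, so ∂L/∂y = 0 and the Euler-Lagrange equation gives
    d/dx( y' / sqrt(1 + (y')^2) ) = 0  ⇒  y' / sqrt(1 + (y')^2) = const.
Hence y' is constant, so y(x) is affine.
Fitting the endpoints (0, 2) and (7, 2):
    slope m = (2 − 2) / (7 − 0) = 0,
    intercept c = 2 − m·0 = 2.
Extremal: y(x) = 2.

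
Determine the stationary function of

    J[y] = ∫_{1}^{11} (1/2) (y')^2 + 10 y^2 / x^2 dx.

The Lagrangian is L = (1/2) (y')^2 + 10 y^2 / x^2.
Compute ∂L/∂y = 20y/x^2, ∂L/∂y' = y'.
The Euler-Lagrange equation d/dx(∂L/∂y') − ∂L/∂y = 0 reduces to
    y'' − 20/x^2 · y = 0  (x > 0).
Its general solution is
    y(x) = A x^5 + B x^(-4),
with A, B fixed by the endpoint conditions.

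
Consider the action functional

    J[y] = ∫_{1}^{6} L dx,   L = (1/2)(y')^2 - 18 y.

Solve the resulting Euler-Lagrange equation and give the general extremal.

The Lagrangian is L = (1/2)(y')^2 - 18 y.
∂L/∂y = -18.
∂L/∂y' = y'.
The Euler-Lagrange equation d/dx(∂L/∂y') − ∂L/∂y = 0 becomes:
    y'' + 18 = 0
General solution: y(x) = -9 x^2 + A x + B, where A and B are arbitrary constants fixed by the endpoint conditions.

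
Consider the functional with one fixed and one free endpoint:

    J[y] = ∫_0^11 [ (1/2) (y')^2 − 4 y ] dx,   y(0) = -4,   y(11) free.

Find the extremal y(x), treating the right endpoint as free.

The Lagrangian L = (1/2) (y')^2 − 4 y gives
    ∂L/∂y = −4,   ∂L/∂y' = y'.
Euler-Lagrange: d/dx(y') − (−4) = 0, i.e. y'' + 4 = 0, so
    y(x) = −(4/2) x^2 + C1 x + C2.
Fixed left endpoint y(0) = -4 ⇒ C2 = -4.
The right endpoint x = 11 is free, so the natural (transversality) condition is ∂L/∂y' |_{x=11} = 0, i.e. y'(11) = 0.
Compute y'(x) = −4 x + C1, so y'(11) = −44 + C1 = 0 ⇒ C1 = 44.
Therefore the extremal is
    y(x) = −2 x^2 + 44 x − 4.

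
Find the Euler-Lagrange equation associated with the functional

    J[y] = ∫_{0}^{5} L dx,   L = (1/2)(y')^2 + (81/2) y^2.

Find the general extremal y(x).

The Lagrangian is L = (1/2)(y')^2 + (81/2) y^2.
∂L/∂y = 81y.
∂L/∂y' = y'.
The Euler-Lagrange equation d/dx(∂L/∂y') − ∂L/∂y = 0 becomes:
    y'' - 81 y = 0
General solution: y(x) = A e^(9x) + B e^(-9x), where A and B are arbitrary constants fixed by the endpoint conditions.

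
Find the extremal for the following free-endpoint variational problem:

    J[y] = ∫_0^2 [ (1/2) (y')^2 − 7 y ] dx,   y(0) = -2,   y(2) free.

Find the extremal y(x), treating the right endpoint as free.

The Lagrangian L = (1/2) (y')^2 − 7 y gives
    ∂L/∂y = −7,   ∂L/∂y' = y'.
Euler-Lagrange: d/dx(y') − (−7) = 0, i.e. y'' + 7 = 0, so
    y(x) = −(7/2) x^2 + C1 x + C2.
Fixed left endpoint y(0) = -2 ⇒ C2 = -2.
The right endpoint x = 2 is free, so the natural (transversality) condition is ∂L/∂y' |_{x=2} = 0, i.e. y'(2) = 0.
Compute y'(x) = −7 x + C1, so y'(2) = −14 + C1 = 0 ⇒ C1 = 14.
Therefore the extremal is
    y(x) = −(7/2) x^2 + 14 x − 2.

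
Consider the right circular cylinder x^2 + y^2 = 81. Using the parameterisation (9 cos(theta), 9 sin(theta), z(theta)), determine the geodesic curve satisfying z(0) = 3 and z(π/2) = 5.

Parameterise the cylinder of radius R = 9 as
    r(θ) = (9 cos θ, 9 sin θ, z(θ)).
The arc-length element is
    ds = sqrt(81 + (dz/dθ)^2) dθ,
so the Lagrangian is L = sqrt(81 + z'^2).
L depends on z' only, not on z or θ, so ∂L/∂z = 0 and
    ∂L/∂z' = z' / sqrt(81 + z'^2).
The Euler-Lagrange equation gives
    d/dθ( z' / sqrt(81 + z'^2) ) = 0,
so z' is constant. Integrating once:
    z(θ) = a θ + b,
a helix on the cylinder (a straight line when the cylinder is unrolled). The constants a, b are determined by the endpoint conditions.
With endpoint conditions z(0) = 3 and z(π/2) = 5: from z(0) = b we get b = 3, and a·π/2 + 3 = 5 gives a = 4/π, so
    z(θ) = (4/π) θ + 3.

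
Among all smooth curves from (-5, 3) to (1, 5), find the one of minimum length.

Arc-length functional: J[y] = ∫ sqrt(1 + (y')^2) dx.
Lagrangian L = sqrt(1 + (y')^2) has no explicit y dependence, so ∂L/∂y = 0 and the Euler-Lagrange equation gives
    d/dx( y' / sqrt(1 + (y')^2) ) = 0  ⇒  y' / sqrt(1 + (y')^2) = const.
Hence y' is constant, so y(x) is affine.
Fitting the endpoints (-5, 3) and (1, 5):
    slope m = (5 − 3) / (1 − (-5)) = 1/3,
    intercept c = 3 − m·(-5) = 14/3.
Extremal: y(x) = (1/3) x + 14/3.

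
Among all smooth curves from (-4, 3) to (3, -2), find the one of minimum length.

Arc-length functional: J[y] = ∫ sqrt(1 + (y')^2) dx.
Lagrangian L = sqrt(1 + (y')^2) has no explicit y dependence, so ∂L/∂y = 0 and the Euler-Lagrange equation gives
    d/dx( y' / sqrt(1 + (y')^2) ) = 0  ⇒  y' / sqrt(1 + (y')^2) = const.
Hence y' is constant, so y(x) is affine.
Fitting the endpoints (-4, 3) and (3, -2):
    slope m = ((-2) − 3) / (3 − (-4)) = -5/7,
    intercept c = 3 − m·(-4) = 1/7.
Extremal: y(x) = (-5/7) x + 1/7.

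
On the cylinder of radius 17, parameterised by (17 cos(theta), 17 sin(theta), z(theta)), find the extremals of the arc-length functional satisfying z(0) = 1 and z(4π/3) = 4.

Parameterise the cylinder of radius R = 17 as
    r(θ) = (17 cos θ, 17 sin θ, z(θ)).
The arc-length element is
    ds = sqrt(289 + (dz/dθ)^2) dθ,
so the Lagrangian is L = sqrt(289 + z'^2).
L depends on z' only, not on z or θ, so ∂L/∂z = 0 and
    ∂L/∂z' = z' / sqrt(289 + z'^2).
The Euler-Lagrange equation gives
    d/dθ( z' / sqrt(289 + z'^2) ) = 0,
so z' is constant. Integrating once:
    z(θ) = a θ + b,
a helix on the cylinder (a straight line when the cylinder is unrolled). The constants a, b are determined by the endpoint conditions.
With endpoint conditions z(0) = 1 and z(4π/3) = 4: from z(0) = b we get b = 1, and a·4π/3 + 1 = 4 gives a = 9/(4π), so
    z(θ) = (9/(4π)) θ + 1.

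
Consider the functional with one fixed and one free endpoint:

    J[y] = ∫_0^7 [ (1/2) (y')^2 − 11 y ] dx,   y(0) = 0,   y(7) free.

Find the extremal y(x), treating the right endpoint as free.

The Lagrangian L = (1/2) (y')^2 − 11 y gives
    ∂L/∂y = −11,   ∂L/∂y' = y'.
Euler-Lagrange: d/dx(y') − (−11) = 0, i.e. y'' + 11 = 0, so
    y(x) = −(11/2) x^2 + C1 x + C2.
Fixed left endpoint y(0) = 0 ⇒ C2 = 0.
The right endpoint x = 7 is free, so the natural (transversality) condition is ∂L/∂y' |_{x=7} = 0, i.e. y'(7) = 0.
Compute y'(x) = −11 x + C1, so y'(7) = −77 + C1 = 0 ⇒ C1 = 77.
Therefore the extremal is
    y(x) = −(11/2) x^2 + 77 x.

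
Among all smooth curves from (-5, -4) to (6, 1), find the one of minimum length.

Arc-length functional: J[y] = ∫ sqrt(1 + (y')^2) dx.
Lagrangian L = sqrt(1 + (y')^2) has no explicit y dependence, so ∂L/∂y = 0 and the Euler-Lagrange equation gives
    d/dx( y' / sqrt(1 + (y')^2) ) = 0  ⇒  y' / sqrt(1 + (y')^2) = const.
Hence y' is constant, so y(x) is affine.
Fitting the endpoints (-5, -4) and (6, 1):
    slope m = (1 − (-4)) / (6 − (-5)) = 5/11,
    intercept c = (-4) − m·(-5) = -19/11.
Extremal: y(x) = (5/11) x - 19/11.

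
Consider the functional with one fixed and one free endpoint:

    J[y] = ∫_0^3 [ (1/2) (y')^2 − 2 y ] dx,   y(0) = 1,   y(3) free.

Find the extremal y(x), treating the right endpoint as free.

The Lagrangian L = (1/2) (y')^2 − 2 y gives
    ∂L/∂y = −2,   ∂L/∂y' = y'.
Euler-Lagrange: d/dx(y') − (−2) = 0, i.e. y'' + 2 = 0, so
    y(x) = −(2/2) x^2 + C1 x + C2.
Fixed left endpoint y(0) = 1 ⇒ C2 = 1.
The right endpoint x = 3 is free, so the natural (transversality) condition is ∂L/∂y' |_{x=3} = 0, i.e. y'(3) = 0.
Compute y'(x) = −2 x + C1, so y'(3) = −6 + C1 = 0 ⇒ C1 = 6.
Therefore the extremal is
    y(x) = −x^2 + 6 x + 1.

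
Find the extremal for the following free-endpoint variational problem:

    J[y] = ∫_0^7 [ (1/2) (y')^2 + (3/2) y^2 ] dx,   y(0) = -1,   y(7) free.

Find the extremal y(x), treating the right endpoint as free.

The Lagrangian L = (1/2) (y')^2 + (3/2) y^2 gives
    ∂L/∂y = 3 y,   ∂L/∂y' = y'.
Euler-Lagrange: y'' − 3 y = 0.
With k = sqrt(3), the general solution is
    y(x) = A cosh(sqrt(3) x) + B sinh(sqrt(3) x).
Fixed left endpoint y(0) = -1 ⇒ A = -1.
The right endpoint x = 7 is free, so the natural (transversality) condition is ∂L/∂y' |_{x=7} = 0, i.e. y'(7) = 0.
Compute y'(x) = A k sinh(k x) + B k cosh(k x), so
    y'(7) = A k sinh(k·7) + B k cosh(k·7) = 0
    ⇒ B = −A tanh(k·7) = tanh(sqrt(3)·7).
Therefore the extremal is
    y(x) = −cosh(sqrt(3) x) + tanh(sqrt(3)·7) sinh(sqrt(3) x).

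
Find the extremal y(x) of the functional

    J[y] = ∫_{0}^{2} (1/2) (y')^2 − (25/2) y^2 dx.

The Lagrangian is L = (1/2) (y')^2 − (25/2) y^2.
Compute ∂L/∂y = -25y, ∂L/∂y' = y'.
The Euler-Lagrange equation d/dx(∂L/∂y') − ∂L/∂y = 0 reduces to
    y'' + 25 y = 0.
Its general solution is
    y(x) = A sin(5x) + B cos(5x),
with A, B fixed by the endpoint conditions.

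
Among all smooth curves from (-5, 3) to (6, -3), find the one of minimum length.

Arc-length functional: J[y] = ∫ sqrt(1 + (y')^2) dx.
Lagrangian L = sqrt(1 + (y')^2) has no explicit y dependence, so ∂L/∂y = 0 and the Euler-Lagrange equation gives
    d/dx( y' / sqrt(1 + (y')^2) ) = 0  ⇒  y' / sqrt(1 + (y')^2) = const.
Hence y' is constant, so y(x) is affine.
Fitting the endpoints (-5, 3) and (6, -3):
    slope m = ((-3) − 3) / (6 − (-5)) = -6/11,
    intercept c = 3 − m·(-5) = 3/11.
Extremal: y(x) = (-6/11) x + 3/11.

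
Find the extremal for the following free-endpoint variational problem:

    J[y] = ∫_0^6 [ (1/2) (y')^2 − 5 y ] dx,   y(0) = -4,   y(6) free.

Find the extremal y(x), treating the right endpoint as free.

The Lagrangian L = (1/2) (y')^2 − 5 y gives
    ∂L/∂y = −5,   ∂L/∂y' = y'.
Euler-Lagrange: d/dx(y') − (−5) = 0, i.e. y'' + 5 = 0, so
    y(x) = −(5/2) x^2 + C1 x + C2.
Fixed left endpoint y(0) = -4 ⇒ C2 = -4.
The right endpoint x = 6 is free, so the natural (transversality) condition is ∂L/∂y' |_{x=6} = 0, i.e. y'(6) = 0.
Compute y'(x) = −5 x + C1, so y'(6) = −30 + C1 = 0 ⇒ C1 = 30.
Therefore the extremal is
    y(x) = −(5/2) x^2 + 30 x − 4.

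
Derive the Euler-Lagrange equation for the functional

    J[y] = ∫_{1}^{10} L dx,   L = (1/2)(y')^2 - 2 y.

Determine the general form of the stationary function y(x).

The Lagrangian is L = (1/2)(y')^2 - 2 y.
∂L/∂y = -2.
∂L/∂y' = y'.
The Euler-Lagrange equation d/dx(∂L/∂y') − ∂L/∂y = 0 becomes:
    y'' + 2 = 0
General solution: y(x) = -x^2 + A x + B, where A and B are arbitrary constants fixed by the endpoint conditions.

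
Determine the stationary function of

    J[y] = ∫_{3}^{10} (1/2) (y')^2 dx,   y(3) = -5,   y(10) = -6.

The Lagrangian is L = (1/2) (y')^2.
Compute ∂L/∂y = 0, ∂L/∂y' = y'.
The Euler-Lagrange equation d/dx(∂L/∂y') − ∂L/∂y = 0 reduces to
    y'' = 0.
Its general solution is
    y(x) = A x + B,
with A, B fixed by the endpoint conditions.
Applying the endpoint conditions y(3) = -5 and y(10) = -6: solve A·3 + B = -5 and A·10 + B = -6. Subtracting gives A(10 − 3) = -6 − -5, so A = -1/7, and B = -5 − A·3 = -32/7. Therefore
    y(x) = (-1/7) x - 32/7.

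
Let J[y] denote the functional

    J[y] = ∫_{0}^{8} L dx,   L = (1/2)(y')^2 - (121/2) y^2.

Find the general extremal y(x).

The Lagrangian is L = (1/2)(y')^2 - (121/2) y^2.
∂L/∂y = -121y.
∂L/∂y' = y'.
The Euler-Lagrange equation d/dx(∂L/∂y') − ∂L/∂y = 0 becomes:
    y'' + 121 y = 0
General solution: y(x) = A sin(11x) + B cos(11x), where A and B are arbitrary constants fixed by the endpoint conditions.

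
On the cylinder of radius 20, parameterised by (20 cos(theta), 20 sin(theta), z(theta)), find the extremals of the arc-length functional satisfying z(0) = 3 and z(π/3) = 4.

Parameterise the cylinder of radius R = 20 as
    r(θ) = (20 cos θ, 20 sin θ, z(θ)).
The arc-length element is
    ds = sqrt(400 + (dz/dθ)^2) dθ,
so the Lagrangian is L = sqrt(400 + z'^2).
L depends on z' only, not on z or θ, so ∂L/∂z = 0 and
    ∂L/∂z' = z' / sqrt(400 + z'^2).
The Euler-Lagrange equation gives
    d/dθ( z' / sqrt(400 + z'^2) ) = 0,
so z' is constant. Integrating once:
    z(θ) = a θ + b,
a helix on the cylinder (a straight line when the cylinder is unrolled). The constants a, b are determined by the endpoint conditions.
With endpoint conditions z(0) = 3 and z(π/3) = 4: from z(0) = b we get b = 3, and a·π/3 + 3 = 4 gives a = 3/π, so
    z(θ) = (3/π) θ + 3.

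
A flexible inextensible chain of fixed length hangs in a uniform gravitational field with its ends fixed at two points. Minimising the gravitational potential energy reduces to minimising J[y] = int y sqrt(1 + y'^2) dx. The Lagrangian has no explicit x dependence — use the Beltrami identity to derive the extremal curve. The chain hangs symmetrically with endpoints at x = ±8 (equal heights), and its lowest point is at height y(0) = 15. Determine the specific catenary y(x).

The Lagrangian L(y, y') = y sqrt(1 + y'^2) has no explicit x dependence, so the Beltrami identity applies:
    L − y' ∂L/∂y' = C.
Compute ∂L/∂y' = y · y' / sqrt(1 + y'^2). Then
    L − y' ∂L/∂y'
    = y sqrt(1 + y'^2) − y · y'^2 / sqrt(1 + y'^2)
    = y (1 + y'^2 − y'^2) / sqrt(1 + y'^2)
    = y / sqrt(1 + y'^2) = C.
Squaring gives y^2 = C^2 (1 + y'^2), i.e.
    y'^2 = y^2 / C^2 − 1.
Separating variables,
    dy / sqrt(y^2 − C^2) = dx / C,
and integrating gives arccosh(y / C) = (x − a)/C, so
    y(x) = C cosh((x − a)/C),
the catenary. The constants C and a are fixed by the two endpoint conditions (and, for the hanging-chain problem, the length constraint selects C).
Now fit the given data. The endpoints x = ±8 are symmetric at equal height, so the catenary is even about its minimum: a = 0 and y(x) = C cosh(x/C). The lowest point is y(0) = C cosh(0) = C, and we are told y(0) = 15, so C = 15. Therefore
    y(x) = 15 cosh(x/15),
and at the endpoints
    y(±8) = 15 cosh(8/15).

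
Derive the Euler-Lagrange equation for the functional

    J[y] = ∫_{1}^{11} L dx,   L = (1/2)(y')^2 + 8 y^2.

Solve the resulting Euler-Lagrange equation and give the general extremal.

The Lagrangian is L = (1/2)(y')^2 + 8 y^2.
∂L/∂y = 16y.
∂L/∂y' = y'.
The Euler-Lagrange equation d/dx(∂L/∂y') − ∂L/∂y = 0 becomes:
    y'' - 16 y = 0
General solution: y(x) = A e^(4x) + B e^(-4x), where A and B are arbitrary constants fixed by the endpoint conditions.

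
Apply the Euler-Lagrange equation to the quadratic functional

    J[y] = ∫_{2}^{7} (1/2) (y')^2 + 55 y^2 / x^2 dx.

The Lagrangian is L = (1/2) (y')^2 + 55 y^2 / x^2.
Compute ∂L/∂y = 110y/x^2, ∂L/∂y' = y'.
The Euler-Lagrange equation d/dx(∂L/∂y') − ∂L/∂y = 0 reduces to
    y'' − 110/x^2 · y = 0  (x > 0).
Its general solution is
    y(x) = A x^11 + B x^(-10),
with A, B fixed by the endpoint conditions.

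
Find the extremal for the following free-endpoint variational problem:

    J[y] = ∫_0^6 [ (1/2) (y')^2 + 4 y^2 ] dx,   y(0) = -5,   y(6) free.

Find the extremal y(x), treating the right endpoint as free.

The Lagrangian L = (1/2) (y')^2 + 4 y^2 gives
    ∂L/∂y = 8 y,   ∂L/∂y' = y'.
Euler-Lagrange: y'' − 8 y = 0.
With k = sqrt(8), the general solution is
    y(x) = A cosh(sqrt(8) x) + B sinh(sqrt(8) x).
Fixed left endpoint y(0) = -5 ⇒ A = -5.
The right endpoint x = 6 is free, so the natural (transversality) condition is ∂L/∂y' |_{x=6} = 0, i.e. y'(6) = 0.
Compute y'(x) = A k sinh(k x) + B k cosh(k x), so
    y'(6) = A k sinh(k·6) + B k cosh(k·6) = 0
    ⇒ B = −A tanh(k·6) = 5 tanh(sqrt(8)·6).
Therefore the extremal is
    y(x) = −5 cosh(sqrt(8) x) + 5 tanh(sqrt(8)·6) sinh(sqrt(8) x).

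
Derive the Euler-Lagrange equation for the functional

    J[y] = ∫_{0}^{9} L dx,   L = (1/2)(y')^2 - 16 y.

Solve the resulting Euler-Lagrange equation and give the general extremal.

The Lagrangian is L = (1/2)(y')^2 - 16 y.
∂L/∂y = -16.
∂L/∂y' = y'.
The Euler-Lagrange equation d/dx(∂L/∂y') − ∂L/∂y = 0 becomes:
    y'' + 16 = 0
General solution: y(x) = -8 x^2 + A x + B, where A and B are arbitrary constants fixed by the endpoint conditions.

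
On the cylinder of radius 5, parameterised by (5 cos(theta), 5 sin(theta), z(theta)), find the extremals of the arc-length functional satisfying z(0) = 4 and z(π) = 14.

Parameterise the cylinder of radius R = 5 as
    r(θ) = (5 cos θ, 5 sin θ, z(θ)).
The arc-length element is
    ds = sqrt(25 + (dz/dθ)^2) dθ,
so the Lagrangian is L = sqrt(25 + z'^2).
L depends on z' only, not on z or θ, so ∂L/∂z = 0 and
    ∂L/∂z' = z' / sqrt(25 + z'^2).
The Euler-Lagrange equation gives
    d/dθ( z' / sqrt(25 + z'^2) ) = 0,
so z' is constant. Integrating once:
    z(θ) = a θ + b,
a helix on the cylinder (a straight line when the cylinder is unrolled). The constants a, b are determined by the endpoint conditions.
With endpoint conditions z(0) = 4 and z(π) = 14: from z(0) = b we get b = 4, and a·π + 4 = 14 gives a = 10/π, so
    z(θ) = (10/π) θ + 4.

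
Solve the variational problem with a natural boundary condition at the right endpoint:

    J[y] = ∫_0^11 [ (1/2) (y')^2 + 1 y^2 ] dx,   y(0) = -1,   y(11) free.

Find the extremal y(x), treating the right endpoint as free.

The Lagrangian L = (1/2) (y')^2 + 1 y^2 gives
    ∂L/∂y = 2 y,   ∂L/∂y' = y'.
Euler-Lagrange: y'' − 2 y = 0.
With k = sqrt(2), the general solution is
    y(x) = A cosh(sqrt(2) x) + B sinh(sqrt(2) x).
Fixed left endpoint y(0) = -1 ⇒ A = -1.
The right endpoint x = 11 is free, so the natural (transversality) condition is ∂L/∂y' |_{x=11} = 0, i.e. y'(11) = 0.
Compute y'(x) = A k sinh(k x) + B k cosh(k x), so
    y'(11) = A k sinh(k·11) + B k cosh(k·11) = 0
    ⇒ B = −A tanh(k·11) = tanh(sqrt(2)·11).
Therefore the extremal is
    y(x) = −cosh(sqrt(2) x) + tanh(sqrt(2)·11) sinh(sqrt(2) x).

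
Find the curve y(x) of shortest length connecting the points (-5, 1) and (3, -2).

Arc-length functional: J[y] = ∫ sqrt(1 + (y')^2) dx.
Lagrangian L = sqrt(1 + (y')^2) has no explicit y dependence, so ∂L/∂y = 0 and the Euler-Lagrange equation gives
    d/dx( y' / sqrt(1 + (y')^2) ) = 0  ⇒  y' / sqrt(1 + (y')^2) = const.
Hence y' is constant, so y(x) is affine.
Fitting the endpoints (-5, 1) and (3, -2):
    slope m = ((-2) − 1) / (3 − (-5)) = -3/8,
    intercept c = 1 − m·(-5) = -7/8.
Extremal: y(x) = (-3/8) x - 7/8.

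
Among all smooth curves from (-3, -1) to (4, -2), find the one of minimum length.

Arc-length functional: J[y] = ∫ sqrt(1 + (y')^2) dx.
Lagrangian L = sqrt(1 + (y')^2) has no explicit y dependence, so ∂L/∂y = 0 and the Euler-Lagrange equation gives
    d/dx( y' / sqrt(1 + (y')^2) ) = 0  ⇒  y' / sqrt(1 + (y')^2) = const.
Hence y' is constant, so y(x) is affine.
Fitting the endpoints (-3, -1) and (4, -2):
    slope m = ((-2) − (-1)) / (4 − (-3)) = -1/7,
    intercept c = (-1) − m·(-3) = -10/7.
Extremal: y(x) = (-1/7) x - 10/7.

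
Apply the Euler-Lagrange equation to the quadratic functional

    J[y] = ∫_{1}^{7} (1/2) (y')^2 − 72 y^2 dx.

The Lagrangian is L = (1/2) (y')^2 − 72 y^2.
Compute ∂L/∂y = -144y, ∂L/∂y' = y'.
The Euler-Lagrange equation d/dx(∂L/∂y') − ∂L/∂y = 0 reduces to
    y'' + 144 y = 0.
Its general solution is
    y(x) = A sin(12x) + B cos(12x),
with A, B fixed by the endpoint conditions.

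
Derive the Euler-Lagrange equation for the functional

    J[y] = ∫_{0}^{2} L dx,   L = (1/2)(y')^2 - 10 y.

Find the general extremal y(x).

The Lagrangian is L = (1/2)(y')^2 - 10 y.
∂L/∂y = -10.
∂L/∂y' = y'.
The Euler-Lagrange equation d/dx(∂L/∂y') − ∂L/∂y = 0 becomes:
    y'' + 10 = 0
General solution: y(x) = -5 x^2 + A x + B, where A and B are arbitrary constants fixed by the endpoint conditions.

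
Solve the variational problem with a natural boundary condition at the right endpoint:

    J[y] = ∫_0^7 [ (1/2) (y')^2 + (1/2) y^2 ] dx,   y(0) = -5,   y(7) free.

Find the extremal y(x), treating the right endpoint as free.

The Lagrangian L = (1/2) (y')^2 + (1/2) y^2 gives
    ∂L/∂y = 1 y,   ∂L/∂y' = y'.
Euler-Lagrange: y'' − y = 0.
With k = 1, the general solution is
    y(x) = A cosh(x) + B sinh(x).
Fixed left endpoint y(0) = -5 ⇒ A = -5.
The right endpoint x = 7 is free, so the natural (transversality) condition is ∂L/∂y' |_{x=7} = 0, i.e. y'(7) = 0.
Compute y'(x) = A k sinh(k x) + B k cosh(k x), so
    y'(7) = A k sinh(k·7) + B k cosh(k·7) = 0
    ⇒ B = −A tanh(k·7) = 5 tanh(1·7).
Therefore the extremal is
    y(x) = −5 cosh(1 x) + 5 tanh(1·7) sinh(1 x).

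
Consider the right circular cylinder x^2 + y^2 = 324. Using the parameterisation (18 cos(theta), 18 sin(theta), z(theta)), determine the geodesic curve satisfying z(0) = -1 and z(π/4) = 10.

Parameterise the cylinder of radius R = 18 as
    r(θ) = (18 cos θ, 18 sin θ, z(θ)).
The arc-length element is
    ds = sqrt(324 + (dz/dθ)^2) dθ,
so the Lagrangian is L = sqrt(324 + z'^2).
L depends on z' only, not on z or θ, so ∂L/∂z = 0 and
    ∂L/∂z' = z' / sqrt(324 + z'^2).
The Euler-Lagrange equation gives
    d/dθ( z' / sqrt(324 + z'^2) ) = 0,
so z' is constant. Integrating once:
    z(θ) = a θ + b,
a helix on the cylinder (a straight line when the cylinder is unrolled). The constants a, b are determined by the endpoint conditions.
With endpoint conditions z(0) = -1 and z(π/4) = 10: from z(0) = b we get b = -1, and a·π/4 + -1 = 10 gives a = 44/π, so
    z(θ) = (44/π) θ − 1.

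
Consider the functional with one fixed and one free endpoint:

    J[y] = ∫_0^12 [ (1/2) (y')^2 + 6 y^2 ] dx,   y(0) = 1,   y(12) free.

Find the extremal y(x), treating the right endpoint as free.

The Lagrangian L = (1/2) (y')^2 + 6 y^2 gives
    ∂L/∂y = 12 y,   ∂L/∂y' = y'.
Euler-Lagrange: y'' − 12 y = 0.
With k = sqrt(12), the general solution is
    y(x) = A cosh(sqrt(12) x) + B sinh(sqrt(12) x).
Fixed left endpoint y(0) = 1 ⇒ A = 1.
The right endpoint x = 12 is free, so the natural (transversality) condition is ∂L/∂y' |_{x=12} = 0, i.e. y'(12) = 0.
Compute y'(x) = A k sinh(k x) + B k cosh(k x), so
    y'(12) = A k sinh(k·12) + B k cosh(k·12) = 0
    ⇒ B = −A tanh(k·12) = − tanh(sqrt(12)·12).
Therefore the extremal is
    y(x) = cosh(sqrt(12) x) − tanh(sqrt(12)·12) sinh(sqrt(12) x).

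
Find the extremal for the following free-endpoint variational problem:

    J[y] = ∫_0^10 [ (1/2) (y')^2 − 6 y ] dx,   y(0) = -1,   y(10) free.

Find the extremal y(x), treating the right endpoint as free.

The Lagrangian L = (1/2) (y')^2 − 6 y gives
    ∂L/∂y = −6,   ∂L/∂y' = y'.
Euler-Lagrange: d/dx(y') − (−6) = 0, i.e. y'' + 6 = 0, so
    y(x) = −(6/2) x^2 + C1 x + C2.
Fixed left endpoint y(0) = -1 ⇒ C2 = -1.
The right endpoint x = 10 is free, so the natural (transversality) condition is ∂L/∂y' |_{x=10} = 0, i.e. y'(10) = 0.
Compute y'(x) = −6 x + C1, so y'(10) = −60 + C1 = 0 ⇒ C1 = 60.
Therefore the extremal is
    y(x) = −3 x^2 + 60 x − 1.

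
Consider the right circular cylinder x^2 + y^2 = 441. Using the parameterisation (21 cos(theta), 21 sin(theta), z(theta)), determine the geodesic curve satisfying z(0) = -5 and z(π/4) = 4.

Parameterise the cylinder of radius R = 21 as
    r(θ) = (21 cos θ, 21 sin θ, z(θ)).
The arc-length element is
    ds = sqrt(441 + (dz/dθ)^2) dθ,
so the Lagrangian is L = sqrt(441 + z'^2).
L depends on z' only, not on z or θ, so ∂L/∂z = 0 and
    ∂L/∂z' = z' / sqrt(441 + z'^2).
The Euler-Lagrange equation gives
    d/dθ( z' / sqrt(441 + z'^2) ) = 0,
so z' is constant. Integrating once:
    z(θ) = a θ + b,
a helix on the cylinder (a straight line when the cylinder is unrolled). The constants a, b are determined by the endpoint conditions.
With endpoint conditions z(0) = -5 and z(π/4) = 4: from z(0) = b we get b = -5, and a·π/4 + -5 = 4 gives a = 36/π, so
    z(θ) = (36/π) θ − 5.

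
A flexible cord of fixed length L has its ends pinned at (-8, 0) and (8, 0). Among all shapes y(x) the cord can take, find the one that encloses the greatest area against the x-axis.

Set up the augmented Lagrangian using a multiplier λ for the length constraint:
    F(y, y') = y − λ sqrt(1 + y'^2).
F has no explicit x dependence, so the Beltrami identity yields a first integral
    F − y' ∂F/∂y' = C.
Compute ∂F/∂y' = −λ y' / sqrt(1 + y'^2). Then
    y − λ sqrt(1 + y'^2) + λ y'^2 / sqrt(1 + y'^2) = C
    ⇒  y − λ / sqrt(1 + y'^2) = C.
Solving for y' and integrating gives
    (x − a)^2 + (y − b)^2 = λ^2,
a circular arc of radius λ. The constants a, b are determined by the endpoint conditions y(-8) = y(8) = 0, and λ is fixed implicitly by the length constraint
    ∫_{-8}^{8} sqrt(1 + y'^2) dx = L.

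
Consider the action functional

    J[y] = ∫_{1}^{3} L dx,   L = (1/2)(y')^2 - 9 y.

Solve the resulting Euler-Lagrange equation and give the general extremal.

The Lagrangian is L = (1/2)(y')^2 - 9 y.
∂L/∂y = -9.
∂L/∂y' = y'.
The Euler-Lagrange equation d/dx(∂L/∂y') − ∂L/∂y = 0 becomes:
    y'' + 9 = 0
General solution: y(x) = -(9/2) x^2 + A x + B, where A and B are arbitrary constants fixed by the endpoint conditions.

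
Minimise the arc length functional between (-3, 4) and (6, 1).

Arc-length functional: J[y] = ∫ sqrt(1 + (y')^2) dx.
Lagrangian L = sqrt(1 + (y')^2) has no explicit y dependence, so ∂L/∂y = 0 and the Euler-Lagrange equation gives
    d/dx( y' / sqrt(1 + (y')^2) ) = 0  ⇒  y' / sqrt(1 + (y')^2) = const.
Hence y' is constant, so y(x) is affine.
Fitting the endpoints (-3, 4) and (6, 1):
    slope m = (1 − 4) / (6 − (-3)) = -1/3,
    intercept c = 4 − m·(-3) = 3.
Extremal: y(x) = (-1/3) x + 3.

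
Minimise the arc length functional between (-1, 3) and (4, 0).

Arc-length functional: J[y] = ∫ sqrt(1 + (y')^2) dx.
Lagrangian L = sqrt(1 + (y')^2) has no explicit y dependence, so ∂L/∂y = 0 and the Euler-Lagrange equation gives
    d/dx( y' / sqrt(1 + (y')^2) ) = 0  ⇒  y' / sqrt(1 + (y')^2) = const.
Hence y' is constant, so y(x) is affine.
Fitting the endpoints (-1, 3) and (4, 0):
    slope m = (0 − 3) / (4 − (-1)) = -3/5,
    intercept c = 3 − m·(-1) = 12/5.
Extremal: y(x) = (-3/5) x + 12/5.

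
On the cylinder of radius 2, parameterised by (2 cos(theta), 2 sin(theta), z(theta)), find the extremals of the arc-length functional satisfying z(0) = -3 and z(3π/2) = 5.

Parameterise the cylinder of radius R = 2 as
    r(θ) = (2 cos θ, 2 sin θ, z(θ)).
The arc-length element is
    ds = sqrt(4 + (dz/dθ)^2) dθ,
so the Lagrangian is L = sqrt(4 + z'^2).
L depends on z' only, not on z or θ, so ∂L/∂z = 0 and
    ∂L/∂z' = z' / sqrt(4 + z'^2).
The Euler-Lagrange equation gives
    d/dθ( z' / sqrt(4 + z'^2) ) = 0,
so z' is constant. Integrating once:
    z(θ) = a θ + b,
a helix on the cylinder (a straight line when the cylinder is unrolled). The constants a, b are determined by the endpoint conditions.
With endpoint conditions z(0) = -3 and z(3π/2) = 5: from z(0) = b we get b = -3, and a·3π/2 + -3 = 5 gives a = 16/(3π), so
    z(θ) = (16/(3π)) θ − 3.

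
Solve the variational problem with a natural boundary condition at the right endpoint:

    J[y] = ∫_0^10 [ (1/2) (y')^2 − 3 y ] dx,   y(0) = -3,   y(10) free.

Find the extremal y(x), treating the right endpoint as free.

The Lagrangian L = (1/2) (y')^2 − 3 y gives
    ∂L/∂y = −3,   ∂L/∂y' = y'.
Euler-Lagrange: d/dx(y') − (−3) = 0, i.e. y'' + 3 = 0, so
    y(x) = −(3/2) x^2 + C1 x + C2.
Fixed left endpoint y(0) = -3 ⇒ C2 = -3.
The right endpoint x = 10 is free, so the natural (transversality) condition is ∂L/∂y' |_{x=10} = 0, i.e. y'(10) = 0.
Compute y'(x) = −3 x + C1, so y'(10) = −30 + C1 = 0 ⇒ C1 = 30.
Therefore the extremal is
    y(x) = −(3/2) x^2 + 30 x − 3.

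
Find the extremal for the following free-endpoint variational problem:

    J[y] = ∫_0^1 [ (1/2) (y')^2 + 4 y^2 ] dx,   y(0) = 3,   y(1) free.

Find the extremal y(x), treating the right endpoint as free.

The Lagrangian L = (1/2) (y')^2 + 4 y^2 gives
    ∂L/∂y = 8 y,   ∂L/∂y' = y'.
Euler-Lagrange: y'' − 8 y = 0.
With k = sqrt(8), the general solution is
    y(x) = A cosh(sqrt(8) x) + B sinh(sqrt(8) x).
Fixed left endpoint y(0) = 3 ⇒ A = 3.
The right endpoint x = 1 is free, so the natural (transversality) condition is ∂L/∂y' |_{x=1} = 0, i.e. y'(1) = 0.
Compute y'(x) = A k sinh(k x) + B k cosh(k x), so
    y'(1) = A k sinh(k·1) + B k cosh(k·1) = 0
    ⇒ B = −A tanh(k·1) = − 3 tanh(sqrt(8)·1).
Therefore the extremal is
    y(x) = 3 cosh(sqrt(8) x) − 3 tanh(sqrt(8)·1) sinh(sqrt(8) x).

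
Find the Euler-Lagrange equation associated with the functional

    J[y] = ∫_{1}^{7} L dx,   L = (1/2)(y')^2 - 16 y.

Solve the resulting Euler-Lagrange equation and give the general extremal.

The Lagrangian is L = (1/2)(y')^2 - 16 y.
∂L/∂y = -16.
∂L/∂y' = y'.
The Euler-Lagrange equation d/dx(∂L/∂y') − ∂L/∂y = 0 becomes:
    y'' + 16 = 0
General solution: y(x) = -8 x^2 + A x + B, where A and B are arbitrary constants fixed by the endpoint conditions.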